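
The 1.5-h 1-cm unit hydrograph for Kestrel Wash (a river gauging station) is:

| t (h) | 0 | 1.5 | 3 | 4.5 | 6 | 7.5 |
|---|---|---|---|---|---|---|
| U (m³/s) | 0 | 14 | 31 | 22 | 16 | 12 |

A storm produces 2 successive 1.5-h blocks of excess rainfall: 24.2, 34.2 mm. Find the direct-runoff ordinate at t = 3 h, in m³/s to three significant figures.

By discrete convolution, Q_j = Σ (P_i / 10 mm) · U_{j−i}.
At t = 3 h (j=2): Q = (24.2/10)·31 + (34.2/10)·14 = 123 m³/s.

Q ≈ 123 m³/s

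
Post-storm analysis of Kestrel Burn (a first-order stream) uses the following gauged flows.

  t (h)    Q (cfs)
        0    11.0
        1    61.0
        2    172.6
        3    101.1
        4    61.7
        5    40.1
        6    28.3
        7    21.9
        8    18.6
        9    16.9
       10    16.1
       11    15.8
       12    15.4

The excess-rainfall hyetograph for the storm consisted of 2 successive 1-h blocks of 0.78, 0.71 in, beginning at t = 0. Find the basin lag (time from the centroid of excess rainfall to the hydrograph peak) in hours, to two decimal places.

t_L ≈ 1.02 h

Centroid of excess rainfall: t_c = Σ P_i·t̄_i / ΣP_i = 0.9765 h (block centres at 0.5, 1.5 h).
Hydrograph peak occurs at t = 2 h, so basin lag t_L = 2 − 0.9765 = 1.02 h.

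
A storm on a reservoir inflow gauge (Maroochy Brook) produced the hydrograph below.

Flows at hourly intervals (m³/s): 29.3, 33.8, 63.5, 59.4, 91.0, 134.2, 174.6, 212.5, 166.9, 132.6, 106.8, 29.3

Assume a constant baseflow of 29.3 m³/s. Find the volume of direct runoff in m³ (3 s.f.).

Direct-runoff ordinates (Q − Q_b): 0.0, 4.5, 34.2, 30.1, 61.7, 104.9, 145.3, 183.2, 137.6, 103.3, 77.5, 0.0 m³/s.
ΣQ_DR = 882.3 m³/s.
With Δt = 1 h = 3600 s, V = ΣQ_DR · Δt = 882.3 × 3600 = 3.18 × 10^6 m³.

V ≈ 3.18 × 10^6 m³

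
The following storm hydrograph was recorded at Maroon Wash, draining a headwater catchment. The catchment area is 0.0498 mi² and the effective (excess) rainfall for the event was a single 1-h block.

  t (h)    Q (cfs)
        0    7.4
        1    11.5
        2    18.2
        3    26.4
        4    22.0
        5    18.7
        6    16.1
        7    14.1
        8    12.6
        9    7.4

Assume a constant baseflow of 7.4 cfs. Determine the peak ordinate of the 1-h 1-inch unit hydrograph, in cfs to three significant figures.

U_p ≈ 7.59 cfs

Direct runoff: 0.0, 4.1, 10.8, 19.0, 14.6, 11.3, 8.7, 6.7, 5.2, 0.0 cfs; ΣQ_DR = 80.40 cfs, peak = 19.0 cfs.
Runoff depth d = ΣQ_DR·Δt / A = 80.40 × 3600 / (0.0498 mi²) = 2.502 in.
The 1-inch UH is the DRH scaled by (1 in)/d, so U_p = 19.0 × 1/2.502 = 7.59 cfs.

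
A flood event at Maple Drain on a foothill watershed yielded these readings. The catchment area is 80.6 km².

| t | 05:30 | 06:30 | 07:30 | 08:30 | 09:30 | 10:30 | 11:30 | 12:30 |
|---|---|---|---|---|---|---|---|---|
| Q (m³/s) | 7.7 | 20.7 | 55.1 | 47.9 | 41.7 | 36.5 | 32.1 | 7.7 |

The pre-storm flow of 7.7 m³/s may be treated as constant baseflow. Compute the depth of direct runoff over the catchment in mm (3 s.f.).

Direct runoff: 0.0, 13.0, 47.4, 40.2, 34.0, 28.8, 24.4, 0.0 m³/s; ΣQ_DR = 187.8 m³/s.
V = ΣQ_DR · Δt = 187.8 × 3600 s = 6.761 × 10^5 m³.
Over A = 80.6 km², depth = V / A = 8.39 mm.

d ≈ 8.39 mm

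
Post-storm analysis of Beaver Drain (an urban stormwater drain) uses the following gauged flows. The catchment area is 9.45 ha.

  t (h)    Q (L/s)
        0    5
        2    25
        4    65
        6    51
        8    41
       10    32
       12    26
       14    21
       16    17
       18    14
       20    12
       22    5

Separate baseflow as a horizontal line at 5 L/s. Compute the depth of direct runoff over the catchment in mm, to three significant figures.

Direct runoff: 0.0, 20.0, 60.0, 46.0, 36.0, 27.0, 21.0, 16.0, 12.0, 9.0, 7.0, 0.0 L/s; ΣQ_DR = 254.0 L/s.
V = ΣQ_DR · Δt = 254.0 × 7200 s = 1.829 × 10^6 L.
Over A = 9.45 ha, depth = V / A = 19.4 mm.

d ≈ 19.4 mm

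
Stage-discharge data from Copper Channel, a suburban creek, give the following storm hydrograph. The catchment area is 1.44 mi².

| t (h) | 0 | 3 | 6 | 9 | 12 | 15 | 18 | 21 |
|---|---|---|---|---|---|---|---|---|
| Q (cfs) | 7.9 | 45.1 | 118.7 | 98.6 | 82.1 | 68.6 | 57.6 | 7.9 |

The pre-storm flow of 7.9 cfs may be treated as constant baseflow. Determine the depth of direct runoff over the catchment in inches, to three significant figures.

Direct runoff: 0.0, 37.2, 110.8, 90.7, 74.2, 60.7, 49.7, 0.0 cfs; ΣQ_DR = 423.3 cfs.
V = ΣQ_DR · Δt = 423.3 × 10800 s = 4.572 × 10^6 ft³.
Over A = 1.44 mi², depth = V / A = 1.37 in.

d ≈ 1.37 in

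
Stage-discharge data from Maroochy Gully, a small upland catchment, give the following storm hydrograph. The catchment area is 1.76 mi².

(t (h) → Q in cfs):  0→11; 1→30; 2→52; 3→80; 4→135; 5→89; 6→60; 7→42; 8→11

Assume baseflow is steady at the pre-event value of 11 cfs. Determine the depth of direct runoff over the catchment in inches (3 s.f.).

Direct runoff: 0.0, 19.0, 41.0, 69.0, 124.0, 78.0, 49.0, 31.0, 0.0 cfs; ΣQ_DR = 411.0 cfs.
V = ΣQ_DR · Δt = 411.0 × 3600 s = 1.480 × 10^6 ft³.
Over A = 1.76 mi², depth = V / A = 0.362 in.

d ≈ 0.362 in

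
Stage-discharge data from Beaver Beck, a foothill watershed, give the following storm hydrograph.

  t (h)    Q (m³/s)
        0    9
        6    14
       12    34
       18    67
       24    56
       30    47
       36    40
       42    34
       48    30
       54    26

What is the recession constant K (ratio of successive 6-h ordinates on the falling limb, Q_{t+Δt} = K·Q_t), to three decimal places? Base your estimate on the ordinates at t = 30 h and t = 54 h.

Using the recession-limb readings at t = 30 h and t = 54 h: Q falls from 47 to 26 m³/s over 4 intervals.
K = (Q₂/Q₁)^(1/4) = (26/47)^(1/4) = 0.862.

K ≈ 0.862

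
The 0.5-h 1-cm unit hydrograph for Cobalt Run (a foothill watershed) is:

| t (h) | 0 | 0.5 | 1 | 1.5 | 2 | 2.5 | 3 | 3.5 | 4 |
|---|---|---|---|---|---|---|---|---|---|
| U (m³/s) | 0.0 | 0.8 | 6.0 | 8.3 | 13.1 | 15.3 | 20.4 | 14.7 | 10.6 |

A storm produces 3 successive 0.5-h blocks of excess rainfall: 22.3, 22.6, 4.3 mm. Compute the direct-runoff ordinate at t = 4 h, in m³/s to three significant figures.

By discrete convolution, Q_j = Σ (P_i / 10 mm) · U_{j−i}.
At t = 4 h (j=8): Q = (22.3/10)·10.6 + (22.6/10)·14.7 + (4.3/10)·20.4 = 65.6 m³/s.

Q ≈ 65.6 m³/s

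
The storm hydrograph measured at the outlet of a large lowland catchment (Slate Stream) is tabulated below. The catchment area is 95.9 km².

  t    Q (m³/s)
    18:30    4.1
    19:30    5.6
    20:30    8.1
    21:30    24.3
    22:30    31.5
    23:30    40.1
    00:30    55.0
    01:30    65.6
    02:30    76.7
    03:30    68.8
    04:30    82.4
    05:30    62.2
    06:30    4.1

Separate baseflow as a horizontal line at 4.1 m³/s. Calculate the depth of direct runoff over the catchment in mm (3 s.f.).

d ≈ 17.8 mm

Direct runoff: 0.0, 1.5, 4.0, 20.2, 27.4, 36.0, 50.9, 61.5, 72.6, 64.7, 78.3, 58.1, 0.0 m³/s; ΣQ_DR = 475.2 m³/s.
V = ΣQ_DR · Δt = 475.2 × 3600 s = 1.711 × 10^6 m³.
Over A = 95.9 km², depth = V / A = 17.8 mm.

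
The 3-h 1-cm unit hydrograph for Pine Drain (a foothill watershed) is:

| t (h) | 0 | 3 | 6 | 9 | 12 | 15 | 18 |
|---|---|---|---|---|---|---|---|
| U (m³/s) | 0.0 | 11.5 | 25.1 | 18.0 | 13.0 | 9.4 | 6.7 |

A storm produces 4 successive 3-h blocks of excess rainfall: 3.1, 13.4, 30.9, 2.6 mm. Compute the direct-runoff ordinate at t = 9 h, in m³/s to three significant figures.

By discrete convolution, Q_j = Σ (P_i / 10 mm) · U_{j−i}.
At t = 9 h (j=3): Q = (3.1/10)·18.0 + (13.4/10)·25.1 + (30.9/10)·11.5 + (2.6/10)·0.0 = 74.7 m³/s.

Q ≈ 74.7 m³/s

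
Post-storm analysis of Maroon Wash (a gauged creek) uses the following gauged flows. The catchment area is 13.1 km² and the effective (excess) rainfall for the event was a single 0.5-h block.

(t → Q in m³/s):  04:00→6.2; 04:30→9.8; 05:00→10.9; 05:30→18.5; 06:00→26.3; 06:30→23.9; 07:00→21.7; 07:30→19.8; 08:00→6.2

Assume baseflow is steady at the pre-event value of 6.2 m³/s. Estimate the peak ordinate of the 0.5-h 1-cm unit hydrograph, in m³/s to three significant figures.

U_p ≈ 16.7 m³/s

Direct runoff: 0.0, 3.6, 4.7, 12.3, 20.1, 17.7, 15.5, 13.6, 0.0 m³/s; ΣQ_DR = 87.50 m³/s, peak = 20.1 m³/s.
Runoff depth d = ΣQ_DR·Δt / A = 87.50 × 1800 / (13.1 km²) = 12.02 mm.
The 1-cm UH is the DRH scaled by (10 mm)/d, so U_p = 20.1 × 10/12.02 = 16.7 m³/s.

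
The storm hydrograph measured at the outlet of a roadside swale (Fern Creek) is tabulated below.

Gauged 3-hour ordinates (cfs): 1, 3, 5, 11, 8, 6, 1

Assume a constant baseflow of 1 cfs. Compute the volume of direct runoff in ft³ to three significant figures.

V ≈ 3.02 × 10^5 ft³

Direct-runoff ordinates (Q − Q_b): 0.0, 2.0, 4.0, 10.0, 7.0, 5.0, 0.0 cfs.
ΣQ_DR = 28.00 cfs.
With Δt = 3 h = 10800 s, V = ΣQ_DR · Δt = 28.00 × 10800 = 3.02 × 10^5 ft³.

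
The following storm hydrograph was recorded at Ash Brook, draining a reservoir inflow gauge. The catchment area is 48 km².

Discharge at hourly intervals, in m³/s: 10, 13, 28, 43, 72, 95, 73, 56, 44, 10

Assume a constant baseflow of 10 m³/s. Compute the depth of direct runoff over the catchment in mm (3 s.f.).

Direct runoff: 0.0, 3.0, 18.0, 33.0, 62.0, 85.0, 63.0, 46.0, 34.0, 0.0 m³/s; ΣQ_DR = 344.0 m³/s.
V = ΣQ_DR · Δt = 344.0 × 3600 s = 1.238 × 10^6 m³.
Over A = 48 km², depth = V / A = 25.8 mm.

d ≈ 25.8 mm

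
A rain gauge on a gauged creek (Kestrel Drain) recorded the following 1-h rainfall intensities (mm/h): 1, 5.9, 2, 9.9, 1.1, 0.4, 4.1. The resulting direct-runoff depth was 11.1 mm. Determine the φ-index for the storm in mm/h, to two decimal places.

Only the 3 blocks with intensity above φ contribute runoff: 5.9, 9.9, 4.1 mm/h.
Σ(I−φ)·Δt = d  ⇒  (5.9+9.9+4.1 − 3φ)·1 = 11.1
φ = (19.90 − 11.1/1) / 3 = 2.93 mm/h.

φ ≈ 2.93 mm/h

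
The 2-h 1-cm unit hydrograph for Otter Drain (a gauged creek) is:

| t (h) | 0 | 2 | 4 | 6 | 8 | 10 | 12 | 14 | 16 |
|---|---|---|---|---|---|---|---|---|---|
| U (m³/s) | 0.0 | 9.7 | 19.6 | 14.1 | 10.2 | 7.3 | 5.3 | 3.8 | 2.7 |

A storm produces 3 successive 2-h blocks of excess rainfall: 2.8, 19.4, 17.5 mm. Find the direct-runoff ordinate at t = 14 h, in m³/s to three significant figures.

By discrete convolution, Q_j = Σ (P_i / 10 mm) · U_{j−i}.
At t = 14 h (j=7): Q = (2.8/10)·3.8 + (19.4/10)·5.3 + (17.5/10)·7.3 = 24.1 m³/s.

Q ≈ 24.1 m³/s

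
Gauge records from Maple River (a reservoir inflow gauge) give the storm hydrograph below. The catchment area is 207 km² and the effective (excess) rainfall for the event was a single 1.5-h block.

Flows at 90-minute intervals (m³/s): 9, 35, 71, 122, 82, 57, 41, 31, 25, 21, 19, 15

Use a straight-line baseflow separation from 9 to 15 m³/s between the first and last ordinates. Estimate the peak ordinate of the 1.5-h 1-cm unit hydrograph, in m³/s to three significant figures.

U_p ≈ 111 m³/s

Direct runoff: 0.00, 25.45, 60.91, 111.36, 70.82, 45.27, 28.73, 18.18, 11.64, 7.09, 4.55, 0.00 m³/s; ΣQ_DR = 384.0 m³/s, peak = 111.36 m³/s.
Runoff depth d = ΣQ_DR·Δt / A = 384.0 × 5400 / (207 km²) = 10.02 mm.
The 1-cm UH is the DRH scaled by (10 mm)/d, so U_p = 111.36 × 10/10.02 = 111 m³/s.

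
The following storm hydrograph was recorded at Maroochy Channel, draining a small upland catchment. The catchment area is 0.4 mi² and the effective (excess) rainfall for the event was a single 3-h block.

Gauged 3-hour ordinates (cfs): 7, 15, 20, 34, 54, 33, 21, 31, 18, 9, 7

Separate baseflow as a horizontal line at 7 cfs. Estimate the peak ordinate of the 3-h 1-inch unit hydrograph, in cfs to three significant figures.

Direct runoff: 0.0, 8.0, 13.0, 27.0, 47.0, 26.0, 14.0, 24.0, 11.0, 2.0, 0.0 cfs; ΣQ_DR = 172.0 cfs, peak = 47.0 cfs.
Runoff depth d = ΣQ_DR·Δt / A = 172.0 × 10800 / (0.4 mi²) = 1.999 in.
The 1-inch UH is the DRH scaled by (1 in)/d, so U_p = 47.0 × 1/1.999 = 23.5 cfs.

U_p ≈ 23.5 cfs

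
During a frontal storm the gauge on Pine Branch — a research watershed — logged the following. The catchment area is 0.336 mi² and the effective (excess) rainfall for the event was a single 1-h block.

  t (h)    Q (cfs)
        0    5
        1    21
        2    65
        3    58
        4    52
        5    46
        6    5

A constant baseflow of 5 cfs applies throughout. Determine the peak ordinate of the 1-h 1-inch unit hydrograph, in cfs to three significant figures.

U_p ≈ 60.0 cfs

Direct runoff: 0.0, 16.0, 60.0, 53.0, 47.0, 41.0, 0.0 cfs; ΣQ_DR = 217.0 cfs, peak = 60.0 cfs.
Runoff depth d = ΣQ_DR·Δt / A = 217.0 × 3600 / (0.336 mi²) = 1.001 in.
The 1-inch UH is the DRH scaled by (1 in)/d, so U_p = 60.0 × 1/1.001 = 60.0 cfs.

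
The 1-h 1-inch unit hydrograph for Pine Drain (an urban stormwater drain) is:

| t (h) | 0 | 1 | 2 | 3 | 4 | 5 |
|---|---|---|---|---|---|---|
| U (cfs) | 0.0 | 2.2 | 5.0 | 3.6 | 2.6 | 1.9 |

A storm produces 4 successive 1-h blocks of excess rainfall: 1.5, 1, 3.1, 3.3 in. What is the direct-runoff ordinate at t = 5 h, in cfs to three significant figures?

Q ≈ 33.1 cfs

By discrete convolution, Q_j = Σ (P_i / 1 in) · U_{j−i}.
At t = 5 h (j=5): Q = (1.5/1)·1.9 + (1/1)·2.6 + (3.1/1)·3.6 + (3.3/1)·5.0 = 33.1 cfs.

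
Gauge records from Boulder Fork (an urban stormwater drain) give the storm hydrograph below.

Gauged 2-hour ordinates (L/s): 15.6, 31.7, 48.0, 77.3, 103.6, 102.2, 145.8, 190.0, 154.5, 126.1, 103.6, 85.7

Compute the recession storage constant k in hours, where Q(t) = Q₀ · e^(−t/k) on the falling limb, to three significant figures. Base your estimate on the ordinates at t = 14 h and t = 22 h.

On the falling limb, Q drops from 190.0 to 85.7 L/s between t = 14 h and t = 22 h (Δt = 8 h).
k = −Δt / ln(Q₂/Q₁) = −8 / ln(85.7/190.0) = 10.0 h.

k ≈ 10.0 h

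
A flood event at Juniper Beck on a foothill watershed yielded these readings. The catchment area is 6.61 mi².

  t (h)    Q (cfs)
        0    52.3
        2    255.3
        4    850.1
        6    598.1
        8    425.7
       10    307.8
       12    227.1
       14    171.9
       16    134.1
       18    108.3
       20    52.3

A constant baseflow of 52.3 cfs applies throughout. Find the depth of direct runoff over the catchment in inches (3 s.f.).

d ≈ 1.22 in

Direct runoff: 0.0, 203.0, 797.8, 545.8, 373.4, 255.5, 174.8, 119.6, 81.8, 56.0, 0.0 cfs; ΣQ_DR = 2608 cfs.
V = ΣQ_DR · Δt = 2608 × 7200 s = 1.878 × 10^7 ft³.
Over A = 6.61 mi², depth = V / A = 1.22 in.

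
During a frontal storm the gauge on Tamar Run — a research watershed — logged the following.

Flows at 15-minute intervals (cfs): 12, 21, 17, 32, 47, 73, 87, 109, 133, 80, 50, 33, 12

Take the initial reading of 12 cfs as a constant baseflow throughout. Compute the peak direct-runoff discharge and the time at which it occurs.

Subtracting baseflow gives direct-runoff ordinates: 0.0, 9.0, 5.0, 20.0, 35.0, 61.0, 75.0, 97.0, 121.0, 68.0, 38.0, 21.0, 0.0 cfs.
The maximum is 121.0 cfs, occurring at the reading for t = 2 h.

Q_p = 121.0 cfs at t = 2 h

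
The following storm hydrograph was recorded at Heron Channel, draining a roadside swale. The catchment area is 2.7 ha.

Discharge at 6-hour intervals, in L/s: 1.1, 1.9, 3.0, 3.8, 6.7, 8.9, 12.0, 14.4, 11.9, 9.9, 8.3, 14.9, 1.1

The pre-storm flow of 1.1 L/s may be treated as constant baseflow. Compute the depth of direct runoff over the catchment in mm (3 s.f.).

Direct runoff: 0.0, 0.8, 1.9, 2.7, 5.6, 7.8, 10.9, 13.3, 10.8, 8.8, 7.2, 13.8, 0.0 L/s; ΣQ_DR = 83.60 L/s.
V = ΣQ_DR · Δt = 83.60 × 21600 s = 1.806 × 10^6 L.
Over A = 2.7 ha, depth = V / A = 66.9 mm.

d ≈ 66.9 mm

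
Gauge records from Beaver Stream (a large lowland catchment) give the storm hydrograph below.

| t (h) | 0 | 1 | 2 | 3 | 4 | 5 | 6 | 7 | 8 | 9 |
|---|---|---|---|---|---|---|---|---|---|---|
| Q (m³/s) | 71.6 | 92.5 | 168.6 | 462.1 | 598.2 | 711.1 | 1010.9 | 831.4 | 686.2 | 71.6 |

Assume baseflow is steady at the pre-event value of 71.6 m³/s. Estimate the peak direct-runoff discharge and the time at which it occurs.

Q_p = 939.3 m³/s at t = 6 h

Subtracting baseflow gives direct-runoff ordinates: 0.0, 20.9, 97.0, 390.5, 526.6, 639.5, 939.3, 759.8, 614.6, 0.0 m³/s.
The maximum is 939.3 m³/s, occurring at the reading for t = 6 h.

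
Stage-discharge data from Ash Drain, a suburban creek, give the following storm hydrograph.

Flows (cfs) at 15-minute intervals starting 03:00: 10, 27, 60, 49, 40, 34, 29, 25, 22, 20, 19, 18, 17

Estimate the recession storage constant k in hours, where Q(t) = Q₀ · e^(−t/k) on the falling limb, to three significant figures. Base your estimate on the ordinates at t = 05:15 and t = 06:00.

On the falling limb, Q drops from 20 to 17 cfs between t = 05:15 and t = 06:00 (Δt = 0.75 h).
k = −Δt / ln(Q₂/Q₁) = −0.75 / ln(17/20) = 4.61 h.

k ≈ 4.61 h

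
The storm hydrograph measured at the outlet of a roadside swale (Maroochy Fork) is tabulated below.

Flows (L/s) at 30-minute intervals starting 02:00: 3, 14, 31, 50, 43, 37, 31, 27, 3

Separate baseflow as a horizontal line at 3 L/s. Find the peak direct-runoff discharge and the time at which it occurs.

Subtracting baseflow gives direct-runoff ordinates: 0.0, 11.0, 28.0, 47.0, 40.0, 34.0, 28.0, 24.0, 0.0 L/s.
The maximum is 47.0 L/s, occurring at the reading for t = 03:30.

Q_p = 47.0 L/s at t = 03:30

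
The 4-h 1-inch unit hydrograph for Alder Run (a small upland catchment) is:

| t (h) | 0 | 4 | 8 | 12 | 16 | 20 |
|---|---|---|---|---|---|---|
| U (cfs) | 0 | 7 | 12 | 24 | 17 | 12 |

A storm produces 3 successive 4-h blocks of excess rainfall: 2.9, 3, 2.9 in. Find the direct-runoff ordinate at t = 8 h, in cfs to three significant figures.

By discrete convolution, Q_j = Σ (P_i / 1 in) · U_{j−i}.
At t = 8 h (j=2): Q = (2.9/1)·12 + (3/1)·7 + (2.9/1)·0 = 55.8 cfs.

Q ≈ 55.8 cfs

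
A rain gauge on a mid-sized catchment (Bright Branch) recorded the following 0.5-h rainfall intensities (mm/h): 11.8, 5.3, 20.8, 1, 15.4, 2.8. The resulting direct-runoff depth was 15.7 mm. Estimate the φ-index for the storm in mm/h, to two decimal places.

φ ≈ 5.53 mm/h

Only the 3 blocks with intensity above φ contribute runoff: 11.8, 20.8, 15.4 mm/h.
Σ(I−φ)·Δt = d  ⇒  (11.8+20.8+15.4 − 3φ)·0.5 = 15.7
φ = (48.00 − 15.7/0.5) / 3 = 5.53 mm/h.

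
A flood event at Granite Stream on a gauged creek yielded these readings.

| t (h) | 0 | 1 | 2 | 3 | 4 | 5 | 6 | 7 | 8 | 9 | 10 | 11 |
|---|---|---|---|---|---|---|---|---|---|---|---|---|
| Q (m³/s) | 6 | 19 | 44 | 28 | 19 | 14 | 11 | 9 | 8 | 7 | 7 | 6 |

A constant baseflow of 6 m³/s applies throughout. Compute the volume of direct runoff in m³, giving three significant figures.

Direct-runoff ordinates (Q − Q_b): 0.0, 13.0, 38.0, 22.0, 13.0, 8.0, 5.0, 3.0, 2.0, 1.0, 1.0, 0.0 m³/s.
ΣQ_DR = 106.0 m³/s.
With Δt = 1 h = 3600 s, V = ΣQ_DR · Δt = 106.0 × 3600 = 3.82 × 10^5 m³.

V ≈ 3.82 × 10^5 m³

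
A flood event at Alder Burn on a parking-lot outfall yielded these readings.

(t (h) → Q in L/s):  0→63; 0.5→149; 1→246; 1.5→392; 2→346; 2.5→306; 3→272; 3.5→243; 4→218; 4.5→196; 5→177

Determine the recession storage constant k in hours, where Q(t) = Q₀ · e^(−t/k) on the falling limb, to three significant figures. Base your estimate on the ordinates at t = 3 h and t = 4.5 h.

On the falling limb, Q drops from 272 to 196 L/s between t = 3 h and t = 4.5 h (Δt = 1.5 h).
k = −Δt / ln(Q₂/Q₁) = −1.5 / ln(196/272) = 4.58 h.

k ≈ 4.58 h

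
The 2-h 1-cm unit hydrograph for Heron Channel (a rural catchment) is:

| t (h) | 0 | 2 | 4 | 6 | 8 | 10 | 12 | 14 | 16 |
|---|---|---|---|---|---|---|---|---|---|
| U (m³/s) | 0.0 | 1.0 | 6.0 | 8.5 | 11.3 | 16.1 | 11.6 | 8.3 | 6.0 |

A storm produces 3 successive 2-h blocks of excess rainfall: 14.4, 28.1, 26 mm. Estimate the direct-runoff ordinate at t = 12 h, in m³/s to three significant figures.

By discrete convolution, Q_j = Σ (P_i / 10 mm) · U_{j−i}.
At t = 12 h (j=6): Q = (14.4/10)·11.6 + (28.1/10)·16.1 + (26/10)·11.3 = 91.3 m³/s.

Q ≈ 91.3 m³/s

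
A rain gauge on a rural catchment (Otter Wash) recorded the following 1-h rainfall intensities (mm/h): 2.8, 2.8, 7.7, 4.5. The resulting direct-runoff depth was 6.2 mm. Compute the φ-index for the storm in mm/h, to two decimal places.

φ ≈ 3.00 mm/h

Only the 2 blocks with intensity above φ contribute runoff: 7.7, 4.5 mm/h.
Σ(I−φ)·Δt = d  ⇒  (7.7+4.5 − 2φ)·1 = 6.2
φ = (12.20 − 6.2/1) / 2 = 3.00 mm/h.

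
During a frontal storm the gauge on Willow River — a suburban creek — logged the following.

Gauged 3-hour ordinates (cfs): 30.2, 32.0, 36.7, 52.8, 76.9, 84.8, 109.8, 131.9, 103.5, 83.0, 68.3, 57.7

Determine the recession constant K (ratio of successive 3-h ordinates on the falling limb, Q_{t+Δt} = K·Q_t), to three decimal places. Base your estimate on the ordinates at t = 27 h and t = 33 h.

Using the recession-limb readings at t = 27 h and t = 33 h: Q falls from 83.0 to 57.7 cfs over 2 intervals.
K = (Q₂/Q₁)^(1/2) = (57.7/83.0)^(1/2) = 0.834.

K ≈ 0.834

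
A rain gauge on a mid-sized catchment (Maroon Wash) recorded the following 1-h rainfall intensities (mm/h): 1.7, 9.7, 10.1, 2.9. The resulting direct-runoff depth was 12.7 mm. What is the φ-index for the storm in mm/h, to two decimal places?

Only the 2 blocks with intensity above φ contribute runoff: 9.7, 10.1 mm/h.
Σ(I−φ)·Δt = d  ⇒  (9.7+10.1 − 2φ)·1 = 12.7
φ = (19.80 − 12.7/1) / 2 = 3.55 mm/h.

φ ≈ 3.55 mm/h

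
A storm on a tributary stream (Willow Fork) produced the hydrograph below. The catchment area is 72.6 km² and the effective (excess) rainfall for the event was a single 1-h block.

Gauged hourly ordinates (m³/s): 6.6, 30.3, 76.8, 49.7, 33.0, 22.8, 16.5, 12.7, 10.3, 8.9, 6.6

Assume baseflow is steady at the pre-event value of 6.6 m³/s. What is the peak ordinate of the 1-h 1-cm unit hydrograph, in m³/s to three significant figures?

Direct runoff: 0.0, 23.7, 70.2, 43.1, 26.4, 16.2, 9.9, 6.1, 3.7, 2.3, 0.0 m³/s; ΣQ_DR = 201.6 m³/s, peak = 70.2 m³/s.
Runoff depth d = ΣQ_DR·Δt / A = 201.6 × 3600 / (72.6 km²) = 9.997 mm.
The 1-cm UH is the DRH scaled by (10 mm)/d, so U_p = 70.2 × 10/9.997 = 70.2 m³/s.

U_p ≈ 70.2 m³/s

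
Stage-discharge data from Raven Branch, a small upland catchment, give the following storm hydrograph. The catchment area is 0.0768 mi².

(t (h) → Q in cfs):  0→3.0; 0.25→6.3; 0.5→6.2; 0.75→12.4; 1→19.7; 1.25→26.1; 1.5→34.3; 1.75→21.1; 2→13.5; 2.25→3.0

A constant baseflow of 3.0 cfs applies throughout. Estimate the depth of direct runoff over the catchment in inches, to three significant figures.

Direct runoff: 0.0, 3.3, 3.2, 9.4, 16.7, 23.1, 31.3, 18.1, 10.5, 0.0 cfs; ΣQ_DR = 115.6 cfs.
V = ΣQ_DR · Δt = 115.6 × 900 s = 1.040 × 10^5 ft³.
Over A = 0.0768 mi², depth = V / A = 0.583 in.

d ≈ 0.583 in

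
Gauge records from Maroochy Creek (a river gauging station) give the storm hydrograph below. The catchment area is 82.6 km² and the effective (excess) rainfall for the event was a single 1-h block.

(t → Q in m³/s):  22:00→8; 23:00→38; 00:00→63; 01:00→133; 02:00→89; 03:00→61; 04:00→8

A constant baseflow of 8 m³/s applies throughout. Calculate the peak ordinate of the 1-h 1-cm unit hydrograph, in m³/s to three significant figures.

Direct runoff: 0.0, 30.0, 55.0, 125.0, 81.0, 53.0, 0.0 m³/s; ΣQ_DR = 344.0 m³/s, peak = 125.0 m³/s.
Runoff depth d = ΣQ_DR·Δt / A = 344.0 × 3600 / (82.6 km²) = 14.99 mm.
The 1-cm UH is the DRH scaled by (10 mm)/d, so U_p = 125.0 × 10/14.99 = 83.4 m³/s.

U_p ≈ 83.4 m³/s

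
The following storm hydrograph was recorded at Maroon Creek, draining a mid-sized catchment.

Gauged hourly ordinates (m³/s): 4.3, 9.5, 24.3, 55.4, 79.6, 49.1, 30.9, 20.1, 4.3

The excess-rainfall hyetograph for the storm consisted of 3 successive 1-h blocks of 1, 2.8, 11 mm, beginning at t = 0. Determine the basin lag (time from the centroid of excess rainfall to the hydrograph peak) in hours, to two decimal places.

Centroid of excess rainfall: t_c = Σ P_i·t̄_i / ΣP_i = 2.1757 h (block centres at 0.5, 1.5, 2.5 h).
Hydrograph peak occurs at t = 4 h, so basin lag t_L = 4 − 2.1757 = 1.82 h.

t_L ≈ 1.82 h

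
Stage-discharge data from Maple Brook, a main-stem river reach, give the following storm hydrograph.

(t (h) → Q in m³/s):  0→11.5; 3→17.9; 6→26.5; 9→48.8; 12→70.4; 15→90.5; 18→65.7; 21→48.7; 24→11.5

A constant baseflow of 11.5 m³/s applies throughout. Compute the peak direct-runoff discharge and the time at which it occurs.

Subtracting baseflow gives direct-runoff ordinates: 0.0, 6.4, 15.0, 37.3, 58.9, 79.0, 54.2, 37.2, 0.0 m³/s.
The maximum is 79.0 m³/s, occurring at the reading for t = 15 h.

Q_p = 79.0 m³/s at t = 15 h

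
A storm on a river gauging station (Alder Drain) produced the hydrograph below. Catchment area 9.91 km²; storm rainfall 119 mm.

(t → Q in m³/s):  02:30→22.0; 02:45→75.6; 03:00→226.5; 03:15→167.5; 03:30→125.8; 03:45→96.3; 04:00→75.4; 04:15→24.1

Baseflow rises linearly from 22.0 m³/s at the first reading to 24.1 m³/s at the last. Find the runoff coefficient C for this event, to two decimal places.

ΣQ_DR = 628.8 m³/s; V = ΣQ_DR·Δt = 5.659 × 10^5 m³.
Runoff depth d = V / A = 57.11 mm.
C = d / P = 57.11 / 119 = 0.48.

C ≈ 0.48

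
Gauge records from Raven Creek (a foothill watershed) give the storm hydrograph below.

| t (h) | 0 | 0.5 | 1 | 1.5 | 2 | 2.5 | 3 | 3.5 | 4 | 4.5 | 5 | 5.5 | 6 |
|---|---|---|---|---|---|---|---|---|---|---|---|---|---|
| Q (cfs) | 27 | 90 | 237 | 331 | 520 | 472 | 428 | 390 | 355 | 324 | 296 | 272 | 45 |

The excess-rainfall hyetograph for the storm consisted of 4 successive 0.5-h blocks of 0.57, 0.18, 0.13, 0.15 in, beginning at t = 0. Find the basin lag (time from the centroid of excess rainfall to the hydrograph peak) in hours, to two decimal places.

Centroid of excess rainfall: t_c = Σ P_i·t̄_i / ΣP_i = 0.6820 h (block centres at 0.25, 0.75, 1.25, 1.75 h).
Hydrograph peak occurs at t = 2 h, so basin lag t_L = 2 − 0.6820 = 1.32 h.

t_L ≈ 1.32 h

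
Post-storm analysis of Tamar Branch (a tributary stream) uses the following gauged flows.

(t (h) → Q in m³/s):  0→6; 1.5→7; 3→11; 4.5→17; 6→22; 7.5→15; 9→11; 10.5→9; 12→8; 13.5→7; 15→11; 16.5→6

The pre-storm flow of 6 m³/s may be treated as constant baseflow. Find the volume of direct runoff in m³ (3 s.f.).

V ≈ 3.13 × 10^5 m³

Direct-runoff ordinates (Q − Q_b): 0.0, 1.0, 5.0, 11.0, 16.0, 9.0, 5.0, 3.0, 2.0, 1.0, 5.0, 0.0 m³/s.
ΣQ_DR = 58.00 m³/s.
With Δt = 1.5 h = 5400 s, V = ΣQ_DR · Δt = 58.00 × 5400 = 3.13 × 10^5 m³.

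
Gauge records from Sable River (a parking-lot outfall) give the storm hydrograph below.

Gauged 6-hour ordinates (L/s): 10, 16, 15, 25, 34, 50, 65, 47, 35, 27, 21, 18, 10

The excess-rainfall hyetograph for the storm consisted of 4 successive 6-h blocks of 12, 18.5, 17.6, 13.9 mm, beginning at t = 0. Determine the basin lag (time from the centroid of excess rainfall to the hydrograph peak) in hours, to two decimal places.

t_L ≈ 23.77 h

Centroid of excess rainfall: t_c = Σ P_i·t̄_i / ΣP_i = 12.2323 h (block centres at 3, 9, 15, 21 h).
Hydrograph peak occurs at t = 36 h, so basin lag t_L = 36 − 12.2323 = 23.77 h.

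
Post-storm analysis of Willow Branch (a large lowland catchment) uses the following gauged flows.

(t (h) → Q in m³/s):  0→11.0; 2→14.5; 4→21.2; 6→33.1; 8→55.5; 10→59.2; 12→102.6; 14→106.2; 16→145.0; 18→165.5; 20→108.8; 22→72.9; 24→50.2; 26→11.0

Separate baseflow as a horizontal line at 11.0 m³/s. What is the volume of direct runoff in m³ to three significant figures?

V ≈ 5.78 × 10^6 m³

Direct-runoff ordinates (Q − Q_b): 0.0, 3.5, 10.2, 22.1, 44.5, 48.2, 91.6, 95.2, 134.0, 154.5, 97.8, 61.9, 39.2, 0.0 m³/s.
ΣQ_DR = 802.7 m³/s.
With Δt = 2 h = 7200 s, V = ΣQ_DR · Δt = 802.7 × 7200 = 5.78 × 10^6 m³.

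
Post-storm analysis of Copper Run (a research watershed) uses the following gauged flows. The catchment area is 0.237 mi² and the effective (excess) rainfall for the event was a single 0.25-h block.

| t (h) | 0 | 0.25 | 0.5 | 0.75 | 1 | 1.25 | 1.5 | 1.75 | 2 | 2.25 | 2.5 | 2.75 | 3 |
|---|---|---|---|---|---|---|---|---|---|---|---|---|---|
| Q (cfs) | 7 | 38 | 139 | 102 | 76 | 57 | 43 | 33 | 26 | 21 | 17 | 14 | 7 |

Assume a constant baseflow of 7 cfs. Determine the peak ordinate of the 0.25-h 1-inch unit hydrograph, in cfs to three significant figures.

U_p ≈ 165 cfs

Direct runoff: 0.0, 31.0, 132.0, 95.0, 69.0, 50.0, 36.0, 26.0, 19.0, 14.0, 10.0, 7.0, 0.0 cfs; ΣQ_DR = 489.0 cfs, peak = 132.0 cfs.
Runoff depth d = ΣQ_DR·Δt / A = 489.0 × 900 / (0.237 mi²) = 0.7993 in.
The 1-inch UH is the DRH scaled by (1 in)/d, so U_p = 132.0 × 1/0.7993 = 165 cfs.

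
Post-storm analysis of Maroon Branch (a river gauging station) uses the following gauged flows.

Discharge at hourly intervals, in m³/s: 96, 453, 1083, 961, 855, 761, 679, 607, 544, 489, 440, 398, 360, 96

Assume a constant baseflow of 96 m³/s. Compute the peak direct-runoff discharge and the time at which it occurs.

Q_p = 987.0 m³/s at t = 2 h

Subtracting baseflow gives direct-runoff ordinates: 0.0, 357.0, 987.0, 865.0, 759.0, 665.0, 583.0, 511.0, 448.0, 393.0, 344.0, 302.0, 264.0, 0.0 m³/s.
The maximum is 987.0 m³/s, occurring at the reading for t = 2 h.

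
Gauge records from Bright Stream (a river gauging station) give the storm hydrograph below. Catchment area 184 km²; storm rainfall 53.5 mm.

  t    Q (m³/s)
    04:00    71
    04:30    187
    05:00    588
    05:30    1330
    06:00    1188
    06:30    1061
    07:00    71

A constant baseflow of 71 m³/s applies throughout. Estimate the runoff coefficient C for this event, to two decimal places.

ΣQ_DR = 3999 m³/s; V = ΣQ_DR·Δt = 7.198 × 10^6 m³.
Runoff depth d = V / A = 39.12 mm.
C = d / P = 39.12 / 53.5 = 0.73.

C ≈ 0.73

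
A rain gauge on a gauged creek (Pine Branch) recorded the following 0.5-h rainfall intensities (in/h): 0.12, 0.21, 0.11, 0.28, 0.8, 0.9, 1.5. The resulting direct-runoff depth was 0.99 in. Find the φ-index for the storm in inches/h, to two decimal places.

φ ≈ 0.41 in/h

Only the 3 blocks with intensity above φ contribute runoff: 0.8, 0.9, 1.5 in/h.
Σ(I−φ)·Δt = d  ⇒  (0.8+0.9+1.5 − 3φ)·0.5 = 0.99
φ = (3.200 − 0.99/0.5) / 3 = 0.41 in/h.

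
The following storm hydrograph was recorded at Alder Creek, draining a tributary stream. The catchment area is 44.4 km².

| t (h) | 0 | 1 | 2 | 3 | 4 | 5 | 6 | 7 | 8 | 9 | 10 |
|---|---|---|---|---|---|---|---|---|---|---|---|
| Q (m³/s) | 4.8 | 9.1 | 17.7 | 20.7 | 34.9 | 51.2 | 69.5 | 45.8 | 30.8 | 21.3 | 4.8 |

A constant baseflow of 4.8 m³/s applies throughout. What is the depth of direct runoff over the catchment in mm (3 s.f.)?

d ≈ 20.9 mm

Direct runoff: 0.0, 4.3, 12.9, 15.9, 30.1, 46.4, 64.7, 41.0, 26.0, 16.5, 0.0 m³/s; ΣQ_DR = 257.8 m³/s.
V = ΣQ_DR · Δt = 257.8 × 3600 s = 9.281 × 10^5 m³.
Over A = 44.4 km², depth = V / A = 20.9 mm.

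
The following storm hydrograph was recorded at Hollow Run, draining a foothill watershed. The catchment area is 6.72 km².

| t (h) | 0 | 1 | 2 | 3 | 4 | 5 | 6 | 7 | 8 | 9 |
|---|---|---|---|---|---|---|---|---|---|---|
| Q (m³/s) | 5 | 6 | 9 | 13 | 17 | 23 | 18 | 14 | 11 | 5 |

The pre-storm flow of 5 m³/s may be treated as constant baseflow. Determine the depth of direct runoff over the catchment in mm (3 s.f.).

Direct runoff: 0.0, 1.0, 4.0, 8.0, 12.0, 18.0, 13.0, 9.0, 6.0, 0.0 m³/s; ΣQ_DR = 71.00 m³/s.
V = ΣQ_DR · Δt = 71.00 × 3600 s = 2.556 × 10^5 m³.
Over A = 6.72 km², depth = V / A = 38.0 mm.

d ≈ 38.0 mm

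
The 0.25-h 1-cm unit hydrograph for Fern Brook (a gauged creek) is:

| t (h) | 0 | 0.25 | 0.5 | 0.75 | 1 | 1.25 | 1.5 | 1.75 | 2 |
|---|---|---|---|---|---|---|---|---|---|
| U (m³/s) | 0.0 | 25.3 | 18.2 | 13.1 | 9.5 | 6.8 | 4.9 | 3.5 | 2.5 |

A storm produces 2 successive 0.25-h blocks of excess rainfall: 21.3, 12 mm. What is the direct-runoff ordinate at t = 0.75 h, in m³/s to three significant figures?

By discrete convolution, Q_j = Σ (P_i / 10 mm) · U_{j−i}.
At t = 0.75 h (j=3): Q = (21.3/10)·13.1 + (12/10)·18.2 = 49.7 m³/s.

Q ≈ 49.7 m³/s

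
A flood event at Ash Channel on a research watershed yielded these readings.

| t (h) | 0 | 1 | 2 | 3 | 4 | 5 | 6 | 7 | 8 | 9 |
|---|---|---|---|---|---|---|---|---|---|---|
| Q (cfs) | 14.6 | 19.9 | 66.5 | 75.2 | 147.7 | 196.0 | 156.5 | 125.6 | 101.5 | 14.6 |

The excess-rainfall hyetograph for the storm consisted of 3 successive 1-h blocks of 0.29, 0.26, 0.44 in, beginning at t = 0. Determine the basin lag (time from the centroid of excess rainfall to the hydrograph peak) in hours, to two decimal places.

t_L ≈ 3.35 h

Centroid of excess rainfall: t_c = Σ P_i·t̄_i / ΣP_i = 1.6515 h (block centres at 0.5, 1.5, 2.5 h).
Hydrograph peak occurs at t = 5 h, so basin lag t_L = 5 − 1.6515 = 3.35 h.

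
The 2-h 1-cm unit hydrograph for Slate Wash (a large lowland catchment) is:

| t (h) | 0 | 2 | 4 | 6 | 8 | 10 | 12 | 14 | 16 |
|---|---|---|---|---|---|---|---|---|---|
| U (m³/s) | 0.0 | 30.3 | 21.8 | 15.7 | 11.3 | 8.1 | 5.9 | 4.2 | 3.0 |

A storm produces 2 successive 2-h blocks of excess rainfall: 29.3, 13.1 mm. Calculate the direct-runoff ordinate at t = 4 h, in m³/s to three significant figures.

Q ≈ 104 m³/s

By discrete convolution, Q_j = Σ (P_i / 10 mm) · U_{j−i}.
At t = 4 h (j=2): Q = (29.3/10)·21.8 + (13.1/10)·30.3 = 104 m³/s.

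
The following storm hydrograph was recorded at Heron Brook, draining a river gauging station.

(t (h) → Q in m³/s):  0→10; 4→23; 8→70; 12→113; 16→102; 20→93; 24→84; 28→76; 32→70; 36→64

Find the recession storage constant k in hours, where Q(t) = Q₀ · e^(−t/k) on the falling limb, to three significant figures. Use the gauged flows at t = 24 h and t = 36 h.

k ≈ 44.1 h

On the falling limb, Q drops from 84 to 64 m³/s between t = 24 h and t = 36 h (Δt = 12 h).
k = −Δt / ln(Q₂/Q₁) = −12 / ln(64/84) = 44.1 h.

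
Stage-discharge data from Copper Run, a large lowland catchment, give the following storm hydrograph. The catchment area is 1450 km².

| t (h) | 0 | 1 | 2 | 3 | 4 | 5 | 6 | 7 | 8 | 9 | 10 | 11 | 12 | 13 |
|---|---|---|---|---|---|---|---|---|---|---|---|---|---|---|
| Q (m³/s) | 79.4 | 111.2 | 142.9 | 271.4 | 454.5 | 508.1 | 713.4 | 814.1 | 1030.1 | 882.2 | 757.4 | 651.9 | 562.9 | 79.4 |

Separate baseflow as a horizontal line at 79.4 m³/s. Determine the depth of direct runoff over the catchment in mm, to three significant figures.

Direct runoff: 0.0, 31.8, 63.5, 192.0, 375.1, 428.7, 634.0, 734.7, 950.7, 802.8, 678.0, 572.5, 483.5, 0.0 m³/s; ΣQ_DR = 5947 m³/s.
V = ΣQ_DR · Δt = 5947 × 3600 s = 2.141 × 10^7 m³.
Over A = 1450 km², depth = V / A = 14.8 mm.

d ≈ 14.8 mm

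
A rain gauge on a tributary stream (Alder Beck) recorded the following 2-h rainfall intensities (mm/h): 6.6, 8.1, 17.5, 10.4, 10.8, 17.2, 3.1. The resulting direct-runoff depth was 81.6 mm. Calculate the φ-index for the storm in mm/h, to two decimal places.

Only the 6 blocks with intensity above φ contribute runoff: 6.6, 8.1, 17.5, 10.4, 10.8, 17.2 mm/h.
Σ(I−φ)·Δt = d  ⇒  (6.6+8.1+17.5+10.4+10.8+17.2 − 6φ)·2 = 81.6
φ = (70.60 − 81.6/2) / 6 = 4.97 mm/h.

φ ≈ 4.97 mm/h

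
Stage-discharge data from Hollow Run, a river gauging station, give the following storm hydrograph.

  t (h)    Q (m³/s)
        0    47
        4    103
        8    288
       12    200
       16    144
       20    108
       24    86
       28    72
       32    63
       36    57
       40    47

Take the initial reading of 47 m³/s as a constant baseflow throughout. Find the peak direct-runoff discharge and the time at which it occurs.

Q_p = 241.0 m³/s at t = 8 h

Subtracting baseflow gives direct-runoff ordinates: 0.0, 56.0, 241.0, 153.0, 97.0, 61.0, 39.0, 25.0, 16.0, 10.0, 0.0 m³/s.
The maximum is 241.0 m³/s, occurring at the reading for t = 8 h.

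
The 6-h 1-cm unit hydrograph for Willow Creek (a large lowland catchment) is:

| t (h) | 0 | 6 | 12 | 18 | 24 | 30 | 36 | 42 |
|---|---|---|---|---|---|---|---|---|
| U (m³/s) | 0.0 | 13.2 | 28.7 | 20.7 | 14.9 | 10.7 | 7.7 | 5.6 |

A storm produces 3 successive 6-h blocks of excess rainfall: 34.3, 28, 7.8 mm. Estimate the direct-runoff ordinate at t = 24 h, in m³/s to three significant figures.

Q ≈ 131 m³/s

By discrete convolution, Q_j = Σ (P_i / 10 mm) · U_{j−i}.
At t = 24 h (j=4): Q = (34.3/10)·14.9 + (28/10)·20.7 + (7.8/10)·28.7 = 131 m³/s.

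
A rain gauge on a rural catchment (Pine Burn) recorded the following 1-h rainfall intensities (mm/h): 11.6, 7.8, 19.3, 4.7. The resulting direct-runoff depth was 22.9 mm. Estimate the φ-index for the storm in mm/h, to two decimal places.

φ ≈ 5.27 mm/h

Only the 3 blocks with intensity above φ contribute runoff: 11.6, 7.8, 19.3 mm/h.
Σ(I−φ)·Δt = d  ⇒  (11.6+7.8+19.3 − 3φ)·1 = 22.9
φ = (38.70 − 22.9/1) / 3 = 5.27 mm/h.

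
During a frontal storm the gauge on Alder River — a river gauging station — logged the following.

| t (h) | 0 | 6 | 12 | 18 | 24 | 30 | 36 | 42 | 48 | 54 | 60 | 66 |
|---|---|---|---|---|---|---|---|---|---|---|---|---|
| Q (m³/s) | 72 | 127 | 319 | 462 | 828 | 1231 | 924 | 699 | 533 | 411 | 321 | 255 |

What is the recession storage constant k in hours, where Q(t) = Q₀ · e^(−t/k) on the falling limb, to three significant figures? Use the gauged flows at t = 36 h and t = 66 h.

On the falling limb, Q drops from 924 to 255 m³/s between t = 36 h and t = 66 h (Δt = 30 h).
k = −Δt / ln(Q₂/Q₁) = −30 / ln(255/924) = 23.3 h.

k ≈ 23.3 h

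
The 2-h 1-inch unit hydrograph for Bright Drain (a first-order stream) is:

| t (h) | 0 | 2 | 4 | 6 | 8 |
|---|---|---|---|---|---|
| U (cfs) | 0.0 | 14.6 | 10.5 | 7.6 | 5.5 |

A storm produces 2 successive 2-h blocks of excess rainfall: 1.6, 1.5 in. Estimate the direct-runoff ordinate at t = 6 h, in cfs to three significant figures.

By discrete convolution, Q_j = Σ (P_i / 1 in) · U_{j−i}.
At t = 6 h (j=3): Q = (1.6/1)·7.6 + (1.5/1)·10.5 = 27.9 cfs.

Q ≈ 27.9 cfs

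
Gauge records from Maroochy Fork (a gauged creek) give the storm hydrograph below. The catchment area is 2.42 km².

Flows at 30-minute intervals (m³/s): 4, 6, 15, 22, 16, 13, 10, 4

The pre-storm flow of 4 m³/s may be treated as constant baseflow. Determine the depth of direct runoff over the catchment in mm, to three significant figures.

d ≈ 43.1 mm

Direct runoff: 0.0, 2.0, 11.0, 18.0, 12.0, 9.0, 6.0, 0.0 m³/s; ΣQ_DR = 58.00 m³/s.
V = ΣQ_DR · Δt = 58.00 × 1800 s = 1.044 × 10^5 m³.
Over A = 2.42 km², depth = V / A = 43.1 mm.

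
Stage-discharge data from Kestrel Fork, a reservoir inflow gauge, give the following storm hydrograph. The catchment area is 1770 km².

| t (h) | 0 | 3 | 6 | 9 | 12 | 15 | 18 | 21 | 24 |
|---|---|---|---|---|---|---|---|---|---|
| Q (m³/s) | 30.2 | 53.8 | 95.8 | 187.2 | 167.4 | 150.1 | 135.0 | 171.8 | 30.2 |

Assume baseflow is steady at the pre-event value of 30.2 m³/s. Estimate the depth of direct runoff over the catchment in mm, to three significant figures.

d ≈ 4.57 mm

Direct runoff: 0.0, 23.6, 65.6, 157.0, 137.2, 119.9, 104.8, 141.6, 0.0 m³/s; ΣQ_DR = 749.7 m³/s.
V = ΣQ_DR · Δt = 749.7 × 10800 s = 8.097 × 10^6 m³.
Over A = 1770 km², depth = V / A = 4.57 mm.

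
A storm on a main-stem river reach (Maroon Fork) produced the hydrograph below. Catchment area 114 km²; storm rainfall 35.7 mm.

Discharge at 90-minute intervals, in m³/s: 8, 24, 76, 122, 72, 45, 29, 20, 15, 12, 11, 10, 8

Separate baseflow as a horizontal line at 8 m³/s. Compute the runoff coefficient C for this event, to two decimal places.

ΣQ_DR = 348.0 m³/s; V = ΣQ_DR·Δt = 1.879 × 10^6 m³.
Runoff depth d = V / A = 16.48 mm.
C = d / P = 16.48 / 35.7 = 0.46.

C ≈ 0.46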